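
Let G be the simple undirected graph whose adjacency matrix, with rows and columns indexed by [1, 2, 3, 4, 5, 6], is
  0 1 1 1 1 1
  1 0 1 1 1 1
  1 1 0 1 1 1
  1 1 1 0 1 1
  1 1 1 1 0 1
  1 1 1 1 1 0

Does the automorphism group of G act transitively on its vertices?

Yes

All 6 vertices are pairwise adjacent: G = K_6. Any permutation of the 6 vertices preserves K_6, so Aut(K_6) = S_6 of order 6! = 720. Under this action every vertex can be carried to every other, so G is vertex-transitive.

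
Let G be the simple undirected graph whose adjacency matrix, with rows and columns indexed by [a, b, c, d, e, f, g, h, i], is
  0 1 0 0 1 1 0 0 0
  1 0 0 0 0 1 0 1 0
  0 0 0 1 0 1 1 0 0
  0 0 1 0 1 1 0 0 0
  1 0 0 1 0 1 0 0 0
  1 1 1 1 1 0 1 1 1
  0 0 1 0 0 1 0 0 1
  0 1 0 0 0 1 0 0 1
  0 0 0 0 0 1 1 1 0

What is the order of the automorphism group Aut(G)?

16

Vertex f is the unique vertex of degree 8; the remaining 8 vertices each have degree 3 and induce a cycle, so G is the wheel on 9 vertices with hub f. Every automorphism fixes the hub and acts on the rim 8-cycle, so Aut(G) ≅ Aut(C_8) = D_8 of order 16.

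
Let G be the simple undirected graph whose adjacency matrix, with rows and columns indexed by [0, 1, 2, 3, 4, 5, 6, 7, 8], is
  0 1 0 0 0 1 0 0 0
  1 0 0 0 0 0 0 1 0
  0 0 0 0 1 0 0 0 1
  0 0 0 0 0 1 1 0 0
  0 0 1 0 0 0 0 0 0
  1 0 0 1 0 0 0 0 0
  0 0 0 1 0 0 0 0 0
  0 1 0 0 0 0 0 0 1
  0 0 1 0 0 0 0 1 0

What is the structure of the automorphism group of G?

The degree sequence is [2, 2, 2, 2, 1, 2, 1, 2, 2]; the two degree-1 vertices 4 and 6 are the ends of a path, so G = P_9. The only nontrivial automorphism of a path is the end-to-end reflection, so Aut(G) ≅ Z_2.

C_2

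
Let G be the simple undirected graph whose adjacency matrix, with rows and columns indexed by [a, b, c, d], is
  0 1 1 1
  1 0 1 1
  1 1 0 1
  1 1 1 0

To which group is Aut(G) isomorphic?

All 4 vertices are pairwise adjacent: G = K_4. Any permutation of the 4 vertices preserves K_4, so Aut(K_4) = S_4 of order 4! = 24.

the symmetric group on 4 letters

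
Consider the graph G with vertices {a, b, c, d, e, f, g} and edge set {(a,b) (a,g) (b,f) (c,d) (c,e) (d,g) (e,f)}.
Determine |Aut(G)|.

G is 2-regular and connected on 7 vertices, i.e. the cycle C_7. The automorphisms of the 7-cycle are exactly the symmetries of a regular 7-gon: the dihedral group D_7, |D_7| = 14.

14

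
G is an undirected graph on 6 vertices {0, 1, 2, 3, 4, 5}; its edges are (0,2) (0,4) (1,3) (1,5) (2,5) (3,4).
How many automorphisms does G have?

12

G is 2-regular and connected on 6 vertices, i.e. the cycle C_6. The automorphisms of the 6-cycle are exactly the symmetries of a regular 6-gon: the dihedral group D_6, |D_6| = 12.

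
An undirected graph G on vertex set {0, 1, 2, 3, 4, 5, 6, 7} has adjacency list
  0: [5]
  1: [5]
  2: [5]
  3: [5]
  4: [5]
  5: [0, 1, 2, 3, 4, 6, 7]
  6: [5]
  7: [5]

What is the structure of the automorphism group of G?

S_7

Vertex 5 has degree 7 and every other vertex has degree 1, so G is the star K_{1,7} with centre 5. The 7 leaves are pairwise interchangeable while the centre is fixed, giving Aut(G) = S_7.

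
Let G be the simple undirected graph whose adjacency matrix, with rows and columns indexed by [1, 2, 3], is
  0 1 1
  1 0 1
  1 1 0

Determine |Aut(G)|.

6

Every vertex has degree 2, so G is the complete graph K_3. Any permutation of the 3 vertices preserves K_3, so Aut(K_3) = S_3 of order 3! = 6.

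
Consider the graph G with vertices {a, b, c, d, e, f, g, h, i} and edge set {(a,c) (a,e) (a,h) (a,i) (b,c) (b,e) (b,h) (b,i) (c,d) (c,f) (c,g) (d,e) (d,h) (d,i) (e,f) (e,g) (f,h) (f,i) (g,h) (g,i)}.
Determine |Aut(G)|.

2880

The vertices split by degree into {c, e, h, i} (degree 5) and {a, b, d, f, g} (degree 4); every edge runs between the two parts, so G is the complete bipartite graph K_{4,5}. The parts have unequal sizes, so no automorphism swaps them; each part is permuted independently, giving S_4 × S_5 of order 4!·5! = 2880.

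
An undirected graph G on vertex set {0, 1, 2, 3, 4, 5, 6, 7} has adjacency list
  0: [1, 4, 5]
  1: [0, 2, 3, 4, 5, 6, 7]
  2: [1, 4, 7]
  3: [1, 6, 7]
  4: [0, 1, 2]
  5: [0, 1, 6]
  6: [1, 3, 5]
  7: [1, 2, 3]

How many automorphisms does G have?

14

Vertex 1 is the unique vertex of degree 7; the remaining 7 vertices each have degree 3 and induce a cycle, so G is the wheel on 8 vertices with hub 1. Every automorphism fixes the hub and acts on the rim 7-cycle, so Aut(G) ≅ Aut(C_7) = D_7 of order 14.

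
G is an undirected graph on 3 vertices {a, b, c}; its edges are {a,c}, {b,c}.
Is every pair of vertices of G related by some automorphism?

Vertex c is the only vertex of degree 2, so every automorphism fixes it; G is not vertex-transitive.

No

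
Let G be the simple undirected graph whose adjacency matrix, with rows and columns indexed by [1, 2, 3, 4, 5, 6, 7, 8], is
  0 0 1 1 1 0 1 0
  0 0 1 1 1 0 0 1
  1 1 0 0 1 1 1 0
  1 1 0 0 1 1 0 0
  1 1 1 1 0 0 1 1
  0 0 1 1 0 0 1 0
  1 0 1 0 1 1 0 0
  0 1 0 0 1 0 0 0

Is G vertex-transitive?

Vertex 3 is the only vertex of degree 5, so every automorphism fixes it; G is not vertex-transitive.

No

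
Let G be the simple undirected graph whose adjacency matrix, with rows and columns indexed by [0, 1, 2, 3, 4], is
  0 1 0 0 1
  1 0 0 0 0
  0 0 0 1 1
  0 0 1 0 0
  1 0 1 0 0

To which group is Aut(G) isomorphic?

Z_2

The degree sequence is [2, 1, 2, 1, 2]; the two degree-1 vertices 1 and 3 are the ends of a path, so G = P_5. A path has exactly one nontrivial symmetry — reversal — giving Aut(G) of order 2.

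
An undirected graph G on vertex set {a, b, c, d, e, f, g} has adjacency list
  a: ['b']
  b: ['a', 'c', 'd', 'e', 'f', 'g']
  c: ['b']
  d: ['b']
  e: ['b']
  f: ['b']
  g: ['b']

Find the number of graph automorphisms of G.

720

Vertex b has degree 6 and every other vertex has degree 1, so G is the star K_{1,6} with centre b. Any automorphism fixes the centre and permutes the 6 leaves freely, so Aut(G) ≅ S_6 of order 6! = 720.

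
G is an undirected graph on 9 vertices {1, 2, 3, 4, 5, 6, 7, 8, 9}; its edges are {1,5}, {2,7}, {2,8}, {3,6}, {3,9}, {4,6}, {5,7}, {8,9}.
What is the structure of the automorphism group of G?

The degree sequence is [1, 2, 2, 1, 2, 2, 2, 2, 2]; the two degree-1 vertices 1 and 4 are the ends of a path, so G = P_9. The only nontrivial automorphism of a path is the end-to-end reflection, so Aut(G) ≅ Z_2.

C_2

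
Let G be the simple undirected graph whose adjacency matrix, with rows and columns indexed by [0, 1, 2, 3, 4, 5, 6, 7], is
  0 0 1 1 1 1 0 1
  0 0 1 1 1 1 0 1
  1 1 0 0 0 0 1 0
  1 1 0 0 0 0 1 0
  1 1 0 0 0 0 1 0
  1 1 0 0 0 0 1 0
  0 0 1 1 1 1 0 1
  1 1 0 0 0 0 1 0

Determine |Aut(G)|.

720

The vertices split by degree into {0, 1, 6} (degree 5) and {2, 3, 4, 5, 7} (degree 3); every edge runs between the two parts, so G is the complete bipartite graph K_{3,5}. Automorphisms preserve the bipartition setwise (since the parts differ in size) and act as S_3 × S_5 within it; |Aut| = 720.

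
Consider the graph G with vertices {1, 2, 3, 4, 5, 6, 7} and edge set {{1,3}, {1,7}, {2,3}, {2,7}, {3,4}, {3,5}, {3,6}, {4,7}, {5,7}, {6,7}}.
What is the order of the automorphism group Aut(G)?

The vertices split by degree into {3, 7} (degree 5) and {1, 2, 4, 5, 6} (degree 2); every edge runs between the two parts, so G is the complete bipartite graph K_{2,5}. The parts have unequal sizes, so no automorphism swaps them; each part is permuted independently, giving S_2 × S_5 of order 2!·5! = 240.

240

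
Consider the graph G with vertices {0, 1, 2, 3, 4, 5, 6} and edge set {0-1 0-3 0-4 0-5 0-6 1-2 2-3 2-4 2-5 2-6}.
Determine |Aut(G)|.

240

The vertices split by degree into {0, 2} (degree 5) and {1, 3, 4, 5, 6} (degree 2); every edge runs between the two parts, so G is the complete bipartite graph K_{2,5}. Automorphisms preserve the bipartition setwise (since the parts differ in size) and act as S_5 × S_2 within it; |Aut| = 240.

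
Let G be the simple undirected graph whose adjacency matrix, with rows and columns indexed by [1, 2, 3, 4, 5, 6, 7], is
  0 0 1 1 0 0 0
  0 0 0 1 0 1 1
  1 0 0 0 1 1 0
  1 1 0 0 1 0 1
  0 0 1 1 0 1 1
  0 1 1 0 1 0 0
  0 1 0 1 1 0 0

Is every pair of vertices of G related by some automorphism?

Vertex 1 is the only vertex of degree 2, so every automorphism fixes it; G is not vertex-transitive.

No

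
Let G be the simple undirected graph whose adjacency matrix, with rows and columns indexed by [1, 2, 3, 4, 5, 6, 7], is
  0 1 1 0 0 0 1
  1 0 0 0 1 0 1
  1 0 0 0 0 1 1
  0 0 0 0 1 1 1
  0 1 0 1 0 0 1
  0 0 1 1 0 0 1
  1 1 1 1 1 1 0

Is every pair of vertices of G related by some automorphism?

No

Vertex 7 is the only vertex of degree 6, so every automorphism fixes it; G is not vertex-transitive.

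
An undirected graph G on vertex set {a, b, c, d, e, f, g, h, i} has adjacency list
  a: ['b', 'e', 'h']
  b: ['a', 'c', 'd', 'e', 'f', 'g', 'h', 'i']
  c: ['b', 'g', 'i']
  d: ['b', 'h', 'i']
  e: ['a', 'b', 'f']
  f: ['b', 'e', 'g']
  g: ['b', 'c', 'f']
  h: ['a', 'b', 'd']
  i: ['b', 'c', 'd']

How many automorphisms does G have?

16

Vertex b is the unique vertex of degree 8; the remaining 8 vertices each have degree 3 and induce a cycle, so G is the wheel on 9 vertices with hub b. Every automorphism fixes the hub and acts on the rim 8-cycle, so Aut(G) ≅ Aut(C_8) = D_8 of order 16.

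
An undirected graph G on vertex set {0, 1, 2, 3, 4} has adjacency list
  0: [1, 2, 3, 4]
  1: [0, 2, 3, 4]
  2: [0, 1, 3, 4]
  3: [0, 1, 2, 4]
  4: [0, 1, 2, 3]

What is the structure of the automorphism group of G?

S_5

All 5 vertices are pairwise adjacent: G = K_5. Every bijection on the vertex set is an automorphism of K_5; hence Aut(K_5) ≅ S_5, order 120.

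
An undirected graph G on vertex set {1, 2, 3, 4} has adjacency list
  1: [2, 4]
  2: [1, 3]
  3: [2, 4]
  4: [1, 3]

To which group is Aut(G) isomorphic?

G is 2-regular and bipartite on 2^2 = 4 vertices with girth 4; it is the hypercube graph Q_2. Aut(Q_2) consists of the signed permutations of the 2 coordinate axes: 2! permutations times 2^2 sign flips, so |Aut| = 2^2·2! = 8.

D_4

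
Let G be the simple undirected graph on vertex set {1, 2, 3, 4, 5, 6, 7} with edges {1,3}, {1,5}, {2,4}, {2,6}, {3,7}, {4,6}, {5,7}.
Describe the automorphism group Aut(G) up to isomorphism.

D_3 × D_4

G has two connected components, {1, 3, 5, 7} and {2, 4, 6}; each is 2-regular, so G = C_4 ⊔ C_3. The components are non-isomorphic (different sizes), so Aut(G) = Aut(C_3) × Aut(C_4) = D_3 × D_4 of order 6·8 = 48.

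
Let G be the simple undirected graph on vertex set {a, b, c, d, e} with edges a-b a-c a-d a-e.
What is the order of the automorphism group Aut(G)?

Vertex a has degree 4 and every other vertex has degree 1, so G is the star K_{1,4} with centre a. Any automorphism fixes the centre and permutes the 4 leaves freely, so Aut(G) ≅ S_4 of order 4! = 24.

24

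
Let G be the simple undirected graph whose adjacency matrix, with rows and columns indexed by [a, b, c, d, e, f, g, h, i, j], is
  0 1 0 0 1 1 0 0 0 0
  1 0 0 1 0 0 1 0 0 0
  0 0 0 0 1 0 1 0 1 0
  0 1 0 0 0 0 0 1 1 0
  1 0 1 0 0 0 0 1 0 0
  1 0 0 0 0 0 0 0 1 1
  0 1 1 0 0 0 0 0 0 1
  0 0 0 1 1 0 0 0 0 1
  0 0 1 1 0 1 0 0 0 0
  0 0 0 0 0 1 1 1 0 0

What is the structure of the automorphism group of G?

G is 3-regular on 10 vertices with no triangles and no 4-cycles (girth 5): this is the Petersen graph. Viewing the Petersen graph as the Kneser graph K(5,2) — vertices are 2-subsets of {1,…,5}, edges join disjoint pairs — its automorphisms are exactly the permutations of the 5-element set, so Aut ≅ S_5 of order 120.

S_5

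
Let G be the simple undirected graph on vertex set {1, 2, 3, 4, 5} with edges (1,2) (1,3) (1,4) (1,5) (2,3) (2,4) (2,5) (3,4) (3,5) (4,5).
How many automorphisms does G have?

Every vertex has degree 4, so G is the complete graph K_5. Any permutation of the 5 vertices preserves K_5, so Aut(K_5) = S_5 of order 5! = 120.

120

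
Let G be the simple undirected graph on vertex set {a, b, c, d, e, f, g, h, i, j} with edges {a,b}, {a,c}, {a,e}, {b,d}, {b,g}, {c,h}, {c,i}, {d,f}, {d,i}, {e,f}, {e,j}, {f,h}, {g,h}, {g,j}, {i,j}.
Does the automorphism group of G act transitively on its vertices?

Yes

G is 3-regular on 10 vertices with no triangles and no 4-cycles (girth 5): this is the Petersen graph. Viewing the Petersen graph as the Kneser graph K(5,2) — vertices are 2-subsets of {1,…,5}, edges join disjoint pairs — its automorphisms are exactly the permutations of the 5-element set, so Aut ≅ S_5 of order 120. This group acts transitively on the 10 vertices.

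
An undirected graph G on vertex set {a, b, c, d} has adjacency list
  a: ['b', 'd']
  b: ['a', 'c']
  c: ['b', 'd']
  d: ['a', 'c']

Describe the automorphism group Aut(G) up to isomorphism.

D_4

G is 2-regular and connected on 4 vertices, i.e. the cycle C_4. C_4 has 4 rotations and 4 reflections, so Aut(C_4) ≅ D_4 of order 8.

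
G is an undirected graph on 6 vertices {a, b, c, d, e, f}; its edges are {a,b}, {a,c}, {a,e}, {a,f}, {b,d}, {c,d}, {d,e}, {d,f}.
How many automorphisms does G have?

The vertices split by degree into {a, d} (degree 4) and {b, c, e, f} (degree 2); every edge runs between the two parts, so G is the complete bipartite graph K_{2,4}. Automorphisms preserve the bipartition setwise (since the parts differ in size) and act as S_4 × S_2 within it; |Aut| = 48.

48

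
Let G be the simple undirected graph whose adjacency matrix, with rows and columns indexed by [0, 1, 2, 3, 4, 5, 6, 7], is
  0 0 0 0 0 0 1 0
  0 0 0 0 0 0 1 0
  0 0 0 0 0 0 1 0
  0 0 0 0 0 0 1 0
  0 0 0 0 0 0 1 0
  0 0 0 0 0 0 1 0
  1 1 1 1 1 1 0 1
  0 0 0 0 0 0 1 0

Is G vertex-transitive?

No

Vertex 6 is the only vertex of degree 7, so every automorphism fixes it; G is not vertex-transitive.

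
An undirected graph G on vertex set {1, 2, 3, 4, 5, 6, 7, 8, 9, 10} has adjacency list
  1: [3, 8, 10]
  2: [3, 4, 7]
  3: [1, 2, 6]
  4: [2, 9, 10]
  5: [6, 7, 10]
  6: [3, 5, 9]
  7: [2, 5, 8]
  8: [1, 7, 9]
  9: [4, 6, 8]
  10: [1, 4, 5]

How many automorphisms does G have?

G is 3-regular on 10 vertices with no triangles and no 4-cycles (girth 5): this is the Petersen graph. Viewing the Petersen graph as the Kneser graph K(5,2) — vertices are 2-subsets of {1,…,5}, edges join disjoint pairs — its automorphisms are exactly the permutations of the 5-element set, so Aut ≅ S_5 of order 120.

120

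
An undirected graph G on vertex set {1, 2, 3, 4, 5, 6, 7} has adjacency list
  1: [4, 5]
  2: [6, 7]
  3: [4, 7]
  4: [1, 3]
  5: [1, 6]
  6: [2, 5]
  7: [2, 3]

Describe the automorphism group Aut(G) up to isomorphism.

the dihedral group of order 14

G is 2-regular and connected on 7 vertices, i.e. the cycle C_7. The automorphisms of the 7-cycle are exactly the symmetries of a regular 7-gon: the dihedral group D_7, |D_7| = 14.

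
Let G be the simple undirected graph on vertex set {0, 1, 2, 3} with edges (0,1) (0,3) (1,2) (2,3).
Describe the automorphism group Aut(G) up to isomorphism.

Every vertex has degree 2 and the graph is connected, so G is the 4-cycle C_4. C_4 has 4 rotations and 4 reflections, so Aut(C_4) ≅ D_4 of order 8.

D_4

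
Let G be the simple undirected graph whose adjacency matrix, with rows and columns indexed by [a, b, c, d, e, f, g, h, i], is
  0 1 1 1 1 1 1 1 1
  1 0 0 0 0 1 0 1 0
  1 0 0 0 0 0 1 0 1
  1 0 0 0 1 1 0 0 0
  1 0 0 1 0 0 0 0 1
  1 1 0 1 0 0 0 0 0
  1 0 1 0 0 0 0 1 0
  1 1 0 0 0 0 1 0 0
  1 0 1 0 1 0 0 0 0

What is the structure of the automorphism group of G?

Vertex a is the unique vertex of degree 8; the remaining 8 vertices each have degree 3 and induce a cycle, so G is the wheel on 9 vertices with hub a. With the hub fixed, the remaining symmetry is that of the rim cycle C_8, giving the dihedral group D_8.

D_8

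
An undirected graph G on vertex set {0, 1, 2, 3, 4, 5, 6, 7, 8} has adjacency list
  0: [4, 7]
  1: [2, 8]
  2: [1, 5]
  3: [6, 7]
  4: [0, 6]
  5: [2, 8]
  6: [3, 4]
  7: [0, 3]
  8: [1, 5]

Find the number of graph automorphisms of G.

G has two connected components, {0, 3, 4, 6, 7} and {1, 2, 5, 8}; each is 2-regular, so G = C_5 ⊔ C_4. No automorphism exchanges components of different sizes, hence Aut(G) is the direct product D_4 × D_5, order 80.

80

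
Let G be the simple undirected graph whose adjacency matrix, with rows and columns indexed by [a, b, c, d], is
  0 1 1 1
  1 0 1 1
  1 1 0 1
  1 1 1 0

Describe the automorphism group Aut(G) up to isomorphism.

the symmetric group on 4 letters

All 4 vertices are pairwise adjacent: G = K_4. Any permutation of the 4 vertices preserves K_4, so Aut(K_4) = S_4 of order 4! = 24.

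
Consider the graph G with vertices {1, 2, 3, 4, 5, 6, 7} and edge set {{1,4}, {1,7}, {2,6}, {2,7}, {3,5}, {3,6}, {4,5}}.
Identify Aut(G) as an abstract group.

the dihedral group of order 14

Every vertex has degree 2 and the graph is connected, so G is the 7-cycle C_7. C_7 has 7 rotations and 7 reflections, so Aut(C_7) ≅ D_7 of order 14.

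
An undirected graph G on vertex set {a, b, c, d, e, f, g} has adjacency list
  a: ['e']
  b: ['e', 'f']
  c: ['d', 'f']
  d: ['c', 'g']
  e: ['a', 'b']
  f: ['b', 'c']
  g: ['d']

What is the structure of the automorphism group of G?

Z_2

The degree sequence is [1, 2, 2, 2, 2, 2, 1]; the two degree-1 vertices a and g are the ends of a path, so G = P_7. The only nontrivial automorphism of a path is the end-to-end reflection, so Aut(G) ≅ Z_2.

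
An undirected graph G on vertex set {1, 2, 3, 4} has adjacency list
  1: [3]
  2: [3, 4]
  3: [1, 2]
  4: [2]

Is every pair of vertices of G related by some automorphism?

No

Automorphisms preserve degree, but G has vertices of degree 1 and vertices of degree 2; no automorphism maps one to the other, so G is not vertex-transitive.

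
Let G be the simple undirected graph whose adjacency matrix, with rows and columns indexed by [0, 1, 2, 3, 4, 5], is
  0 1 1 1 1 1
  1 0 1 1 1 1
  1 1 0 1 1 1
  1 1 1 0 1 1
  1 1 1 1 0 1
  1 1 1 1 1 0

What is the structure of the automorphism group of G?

All 6 vertices are pairwise adjacent: G = K_6. Every bijection on the vertex set is an automorphism of K_6; hence Aut(K_6) ≅ S_6, order 720.

S_6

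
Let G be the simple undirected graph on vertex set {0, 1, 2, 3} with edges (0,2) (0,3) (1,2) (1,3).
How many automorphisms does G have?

8

G is 2-regular and bipartite on 2^2 = 4 vertices with girth 4; it is the hypercube graph Q_2. The symmetry group of the 2-cube is the hyperoctahedral group B_2 = Z_2 ≀ S_2, of order 2^2·2! = 8.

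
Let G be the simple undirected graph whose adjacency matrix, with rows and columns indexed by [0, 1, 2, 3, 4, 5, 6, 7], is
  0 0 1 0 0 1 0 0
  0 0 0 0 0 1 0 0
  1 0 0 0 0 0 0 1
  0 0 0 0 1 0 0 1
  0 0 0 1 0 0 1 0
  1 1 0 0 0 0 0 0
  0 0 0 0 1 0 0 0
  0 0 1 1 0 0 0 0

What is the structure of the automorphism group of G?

the cyclic group of order 2

The degree sequence is [2, 1, 2, 2, 2, 2, 1, 2]; the two degree-1 vertices 1 and 6 are the ends of a path, so G = P_8. The only nontrivial automorphism of a path is the end-to-end reflection, so Aut(G) ≅ Z_2.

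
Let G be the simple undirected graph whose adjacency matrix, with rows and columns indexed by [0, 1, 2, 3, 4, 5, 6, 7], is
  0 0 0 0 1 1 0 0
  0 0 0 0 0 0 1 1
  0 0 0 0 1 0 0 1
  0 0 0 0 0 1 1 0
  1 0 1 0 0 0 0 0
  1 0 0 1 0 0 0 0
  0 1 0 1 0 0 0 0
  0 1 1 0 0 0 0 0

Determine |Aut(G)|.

G is 2-regular and connected on 8 vertices, i.e. the cycle C_8. The automorphisms of the 8-cycle are exactly the symmetries of a regular 8-gon: the dihedral group D_8, |D_8| = 16.

16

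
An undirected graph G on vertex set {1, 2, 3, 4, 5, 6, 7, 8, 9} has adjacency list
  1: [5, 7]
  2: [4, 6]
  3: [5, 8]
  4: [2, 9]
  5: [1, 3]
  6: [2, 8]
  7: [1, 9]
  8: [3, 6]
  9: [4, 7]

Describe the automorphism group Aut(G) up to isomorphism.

D_9

Every vertex has degree 2 and the graph is connected, so G is the 9-cycle C_9. C_9 has 9 rotations and 9 reflections, so Aut(C_9) ≅ D_9 of order 18.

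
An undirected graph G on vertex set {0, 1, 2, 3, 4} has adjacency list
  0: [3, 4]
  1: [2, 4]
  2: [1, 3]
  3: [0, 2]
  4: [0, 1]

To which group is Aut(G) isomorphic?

Every vertex has degree 2 and the graph is connected, so G is the 5-cycle C_5. C_5 has 5 rotations and 5 reflections, so Aut(C_5) ≅ D_5 of order 10.

the dihedral group of order 10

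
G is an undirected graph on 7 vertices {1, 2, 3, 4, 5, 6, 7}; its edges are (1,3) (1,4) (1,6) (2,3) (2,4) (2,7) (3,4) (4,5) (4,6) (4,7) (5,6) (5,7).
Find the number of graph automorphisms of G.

12

Vertex 4 is the unique vertex of degree 6; the remaining 6 vertices each have degree 3 and induce a cycle, so G is the wheel on 7 vertices with hub 4. Every automorphism fixes the hub and acts on the rim 6-cycle, so Aut(G) ≅ Aut(C_6) = D_6 of order 12.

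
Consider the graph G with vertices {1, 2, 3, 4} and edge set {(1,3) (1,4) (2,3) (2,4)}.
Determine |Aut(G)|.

8

G is 2-regular and bipartite with parts {3, 4} and {1, 2} (each part is independent and every cross-pair is an edge), so G = K_{2,2}. Aut(K_{2,2}) is the wreath product S_2 ≀ Z_2: permute within each part, then optionally swap the parts; |Aut| = 2·(2!)² = 8.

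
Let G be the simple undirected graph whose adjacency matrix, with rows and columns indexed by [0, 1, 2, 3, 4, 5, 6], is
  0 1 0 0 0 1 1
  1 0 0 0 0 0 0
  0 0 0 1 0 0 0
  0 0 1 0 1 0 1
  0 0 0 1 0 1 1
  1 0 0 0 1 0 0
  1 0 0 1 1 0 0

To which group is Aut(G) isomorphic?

1

The degree sequence is [3, 1, 1, 3, 3, 2, 3]. Checking the degree-preserving permutations of the vertex set shows that none except the identity preserves every edge, so Aut(G) is trivial.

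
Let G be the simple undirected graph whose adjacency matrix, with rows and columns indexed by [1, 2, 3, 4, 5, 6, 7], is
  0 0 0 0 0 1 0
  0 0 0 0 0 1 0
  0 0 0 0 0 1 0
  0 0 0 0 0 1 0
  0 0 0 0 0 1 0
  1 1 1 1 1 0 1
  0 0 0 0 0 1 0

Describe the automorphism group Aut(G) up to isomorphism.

the symmetric group on 6 letters

Vertex 6 has degree 6 and every other vertex has degree 1, so G is the star K_{1,6} with centre 6. Any automorphism fixes the centre and permutes the 6 leaves freely, so Aut(G) ≅ S_6 of order 6! = 720.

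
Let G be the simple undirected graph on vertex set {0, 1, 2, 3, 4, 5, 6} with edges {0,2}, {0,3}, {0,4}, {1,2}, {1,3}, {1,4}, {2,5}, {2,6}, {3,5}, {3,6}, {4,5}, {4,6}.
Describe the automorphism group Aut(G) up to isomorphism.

The vertices split by degree into {2, 3, 4} (degree 4) and {0, 1, 5, 6} (degree 3); every edge runs between the two parts, so G is the complete bipartite graph K_{3,4}. The parts have unequal sizes, so no automorphism swaps them; each part is permuted independently, giving S_3 × S_4 of order 3!·4! = 144.

S_3 × S_4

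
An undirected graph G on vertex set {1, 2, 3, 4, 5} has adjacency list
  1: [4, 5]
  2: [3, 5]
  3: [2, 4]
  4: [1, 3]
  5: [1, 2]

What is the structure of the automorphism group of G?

G is 2-regular and connected on 5 vertices, i.e. the cycle C_5. The automorphisms of the 5-cycle are exactly the symmetries of a regular 5-gon: the dihedral group D_5, |D_5| = 10.

the dihedral group of order 10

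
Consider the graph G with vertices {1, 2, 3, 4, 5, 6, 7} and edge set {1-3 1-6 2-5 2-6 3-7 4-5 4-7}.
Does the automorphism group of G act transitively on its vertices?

G is 2-regular and connected on 7 vertices, i.e. the cycle C_7. The automorphisms of the 7-cycle are exactly the symmetries of a regular 7-gon: the dihedral group D_7, |D_7| = 14. Under this action every vertex can be carried to every other, so G is vertex-transitive.

Yes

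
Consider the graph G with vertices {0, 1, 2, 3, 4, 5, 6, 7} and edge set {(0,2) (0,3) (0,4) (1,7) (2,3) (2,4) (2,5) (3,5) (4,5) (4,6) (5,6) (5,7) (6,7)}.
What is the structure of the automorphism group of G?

{e}

The degree sequence is [3, 1, 4, 3, 4, 5, 3, 3]. Checking the degree-preserving permutations of the vertex set shows that none except the identity preserves every edge, so Aut(G) is trivial.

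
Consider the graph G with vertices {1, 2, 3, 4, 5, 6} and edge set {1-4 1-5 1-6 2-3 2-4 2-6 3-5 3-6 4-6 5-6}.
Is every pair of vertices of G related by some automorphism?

Vertex 6 is the only vertex of degree 5, so every automorphism fixes it; G is not vertex-transitive.

No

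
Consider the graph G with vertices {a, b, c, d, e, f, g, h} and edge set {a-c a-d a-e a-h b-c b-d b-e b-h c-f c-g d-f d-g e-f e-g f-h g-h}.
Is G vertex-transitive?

Yes

G is 4-regular and bipartite with parts {a, b, f, g} and {c, d, e, h} (each part is independent and every cross-pair is an edge), so G = K_{4,4}. Each part can be permuted independently (S_4 × S_4) and the two equal-size parts can also be swapped, giving (S_4 × S_4) ⋊ Z_2 of order 2·(4!)² = 1152. Under this action every vertex can be carried to every other, so G is vertex-transitive.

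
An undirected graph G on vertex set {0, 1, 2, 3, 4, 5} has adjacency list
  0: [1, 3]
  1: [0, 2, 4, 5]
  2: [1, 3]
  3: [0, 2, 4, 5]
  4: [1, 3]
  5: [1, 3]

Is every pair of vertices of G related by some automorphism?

No

Automorphisms preserve degree, but G has vertices of degree 2 and vertices of degree 4; no automorphism maps one to the other, so G is not vertex-transitive.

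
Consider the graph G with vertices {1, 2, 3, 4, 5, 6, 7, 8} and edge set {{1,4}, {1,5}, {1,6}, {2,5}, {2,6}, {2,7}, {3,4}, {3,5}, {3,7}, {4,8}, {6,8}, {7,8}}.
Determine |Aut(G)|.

G is 3-regular and bipartite on 2^3 = 8 vertices with girth 4; it is the hypercube graph Q_3. The symmetry group of the 3-cube is the hyperoctahedral group B_3 = Z_2 ≀ S_3, of order 2^3·3! = 48.

48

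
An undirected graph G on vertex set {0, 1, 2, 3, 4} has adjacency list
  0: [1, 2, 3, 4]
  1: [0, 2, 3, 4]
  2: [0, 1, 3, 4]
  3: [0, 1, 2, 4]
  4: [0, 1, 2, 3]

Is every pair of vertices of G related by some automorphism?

All 5 vertices are pairwise adjacent: G = K_5. Any permutation of the 5 vertices preserves K_5, so Aut(K_5) = S_5 of order 5! = 120. This group acts transitively on the 5 vertices.

Yes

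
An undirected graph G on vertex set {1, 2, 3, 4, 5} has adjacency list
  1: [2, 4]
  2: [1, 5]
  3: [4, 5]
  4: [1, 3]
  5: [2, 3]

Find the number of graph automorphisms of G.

10

G is 2-regular and connected on 5 vertices, i.e. the cycle C_5. C_5 has 5 rotations and 5 reflections, so Aut(C_5) ≅ D_5 of order 10.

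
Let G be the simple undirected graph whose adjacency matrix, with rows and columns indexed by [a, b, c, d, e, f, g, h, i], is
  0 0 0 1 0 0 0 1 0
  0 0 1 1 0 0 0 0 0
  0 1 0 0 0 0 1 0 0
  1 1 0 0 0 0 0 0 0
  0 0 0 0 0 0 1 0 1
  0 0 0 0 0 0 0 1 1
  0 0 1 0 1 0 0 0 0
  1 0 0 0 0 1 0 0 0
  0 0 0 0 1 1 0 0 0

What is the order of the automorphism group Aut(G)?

G is 2-regular and connected on 9 vertices, i.e. the cycle C_9. The automorphisms of the 9-cycle are exactly the symmetries of a regular 9-gon: the dihedral group D_9, |D_9| = 18.

18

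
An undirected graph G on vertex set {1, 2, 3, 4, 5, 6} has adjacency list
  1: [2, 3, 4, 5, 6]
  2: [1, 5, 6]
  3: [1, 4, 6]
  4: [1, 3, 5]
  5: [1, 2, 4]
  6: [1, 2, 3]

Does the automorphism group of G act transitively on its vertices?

Vertex 1 is the only vertex of degree 5, so every automorphism fixes it; G is not vertex-transitive.

No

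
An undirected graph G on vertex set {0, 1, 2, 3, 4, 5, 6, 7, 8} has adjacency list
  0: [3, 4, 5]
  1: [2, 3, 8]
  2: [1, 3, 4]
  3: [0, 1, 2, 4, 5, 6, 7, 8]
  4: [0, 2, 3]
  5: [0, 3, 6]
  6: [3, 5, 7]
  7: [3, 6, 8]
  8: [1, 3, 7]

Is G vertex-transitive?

No

Vertex 3 is the only vertex of degree 8, so every automorphism fixes it; G is not vertex-transitive.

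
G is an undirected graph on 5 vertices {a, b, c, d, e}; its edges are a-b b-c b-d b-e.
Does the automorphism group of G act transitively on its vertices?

No

Vertex b is the only vertex of degree 4, so every automorphism fixes it; G is not vertex-transitive.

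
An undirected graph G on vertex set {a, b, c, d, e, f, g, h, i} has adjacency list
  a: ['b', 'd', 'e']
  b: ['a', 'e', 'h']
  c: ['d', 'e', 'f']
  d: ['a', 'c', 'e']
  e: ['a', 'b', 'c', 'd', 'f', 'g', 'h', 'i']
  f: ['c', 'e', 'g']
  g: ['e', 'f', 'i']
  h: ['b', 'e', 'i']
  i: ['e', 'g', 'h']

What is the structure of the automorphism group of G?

Vertex e is the unique vertex of degree 8; the remaining 8 vertices each have degree 3 and induce a cycle, so G is the wheel on 9 vertices with hub e. Every automorphism fixes the hub and acts on the rim 8-cycle, so Aut(G) ≅ Aut(C_8) = D_8 of order 16.

the dihedral group of order 16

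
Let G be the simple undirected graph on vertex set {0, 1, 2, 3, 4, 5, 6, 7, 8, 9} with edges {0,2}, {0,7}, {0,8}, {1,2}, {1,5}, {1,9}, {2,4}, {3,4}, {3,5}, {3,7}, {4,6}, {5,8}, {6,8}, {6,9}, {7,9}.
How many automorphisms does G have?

120

G is 3-regular on 10 vertices with no triangles and no 4-cycles (girth 5): this is the Petersen graph. Viewing the Petersen graph as the Kneser graph K(5,2) — vertices are 2-subsets of {1,…,5}, edges join disjoint pairs — its automorphisms are exactly the permutations of the 5-element set, so Aut ≅ S_5 of order 120.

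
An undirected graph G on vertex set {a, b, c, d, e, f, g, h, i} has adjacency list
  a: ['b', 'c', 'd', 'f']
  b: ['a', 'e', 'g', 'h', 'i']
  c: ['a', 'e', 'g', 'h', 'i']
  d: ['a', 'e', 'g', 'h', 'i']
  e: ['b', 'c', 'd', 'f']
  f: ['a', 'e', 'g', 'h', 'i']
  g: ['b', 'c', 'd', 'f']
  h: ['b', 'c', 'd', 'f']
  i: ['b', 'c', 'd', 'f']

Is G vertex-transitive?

No

Automorphisms preserve degree, but G has vertices of degree 4 and vertices of degree 5; no automorphism maps one to the other, so G is not vertex-transitive.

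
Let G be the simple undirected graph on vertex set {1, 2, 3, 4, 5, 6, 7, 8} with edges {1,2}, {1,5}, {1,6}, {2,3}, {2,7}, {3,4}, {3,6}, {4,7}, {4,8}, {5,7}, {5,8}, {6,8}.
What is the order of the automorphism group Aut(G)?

48

G is 3-regular and bipartite on 2^3 = 8 vertices with girth 4; it is the hypercube graph Q_3. The symmetry group of the 3-cube is the hyperoctahedral group B_3 = Z_2 ≀ S_3, of order 2^3·3! = 48.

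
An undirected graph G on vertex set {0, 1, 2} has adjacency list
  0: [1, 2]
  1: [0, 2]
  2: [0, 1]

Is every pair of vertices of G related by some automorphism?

Yes

Every vertex has degree 2, so G is the complete graph K_3. Any permutation of the 3 vertices preserves K_3, so Aut(K_3) = S_3 of order 3! = 6. Under this action every vertex can be carried to every other, so G is vertex-transitive.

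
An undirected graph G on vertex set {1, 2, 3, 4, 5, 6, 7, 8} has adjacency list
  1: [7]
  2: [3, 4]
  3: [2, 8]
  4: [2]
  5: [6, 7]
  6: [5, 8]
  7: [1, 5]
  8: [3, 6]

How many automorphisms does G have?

The degree sequence is [1, 2, 2, 1, 2, 2, 2, 2]; the two degree-1 vertices 1 and 4 are the ends of a path, so G = P_8. A path has exactly one nontrivial symmetry — reversal — giving Aut(G) of order 2.

2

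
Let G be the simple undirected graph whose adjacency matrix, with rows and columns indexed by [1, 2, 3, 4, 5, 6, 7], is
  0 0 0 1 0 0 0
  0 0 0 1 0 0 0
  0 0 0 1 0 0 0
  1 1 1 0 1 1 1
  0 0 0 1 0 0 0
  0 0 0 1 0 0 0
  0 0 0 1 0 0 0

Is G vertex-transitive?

Vertex 4 is the only vertex of degree 6, so every automorphism fixes it; G is not vertex-transitive.

No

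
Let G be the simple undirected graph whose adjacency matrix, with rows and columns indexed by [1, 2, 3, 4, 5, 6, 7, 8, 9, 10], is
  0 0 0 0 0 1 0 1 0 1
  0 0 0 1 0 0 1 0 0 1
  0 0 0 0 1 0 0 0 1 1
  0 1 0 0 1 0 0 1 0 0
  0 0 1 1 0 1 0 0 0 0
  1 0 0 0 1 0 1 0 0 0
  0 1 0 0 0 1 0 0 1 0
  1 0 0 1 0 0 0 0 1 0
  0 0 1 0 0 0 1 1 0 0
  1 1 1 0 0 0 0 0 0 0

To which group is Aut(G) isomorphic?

S_5

G is 3-regular on 10 vertices with no triangles and no 4-cycles (girth 5): this is the Petersen graph. It is a classical fact that the Petersen graph has automorphism group S_5 (order 120), arising from its description as the Kneser graph K(5,2).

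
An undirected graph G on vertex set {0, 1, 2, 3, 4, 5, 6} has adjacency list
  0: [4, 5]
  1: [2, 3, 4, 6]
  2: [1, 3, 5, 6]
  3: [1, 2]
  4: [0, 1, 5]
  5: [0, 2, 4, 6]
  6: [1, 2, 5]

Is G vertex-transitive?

No

Automorphisms preserve degree, but G has vertices of degree 2 and vertices of degree 4; no automorphism maps one to the other, so G is not vertex-transitive.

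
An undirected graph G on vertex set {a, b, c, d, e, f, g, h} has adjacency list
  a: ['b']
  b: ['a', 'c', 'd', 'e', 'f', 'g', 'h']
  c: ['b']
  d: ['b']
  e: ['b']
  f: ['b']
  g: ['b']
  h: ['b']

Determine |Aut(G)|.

5040

Vertex b has degree 7 and every other vertex has degree 1, so G is the star K_{1,7} with centre b. Any automorphism fixes the centre and permutes the 7 leaves freely, so Aut(G) ≅ S_7 of order 7! = 5040.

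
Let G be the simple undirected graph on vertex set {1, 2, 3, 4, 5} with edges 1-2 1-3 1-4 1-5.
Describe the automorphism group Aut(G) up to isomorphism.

Vertex 1 has degree 4 and every other vertex has degree 1, so G is the star K_{1,4} with centre 1. The 4 leaves are pairwise interchangeable while the centre is fixed, giving Aut(G) = S_4.

the symmetric group on 4 letters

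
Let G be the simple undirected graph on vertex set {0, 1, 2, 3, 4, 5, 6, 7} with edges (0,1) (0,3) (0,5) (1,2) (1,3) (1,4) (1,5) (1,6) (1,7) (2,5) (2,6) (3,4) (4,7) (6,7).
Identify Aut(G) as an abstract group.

the dihedral group of order 14

Vertex 1 is the unique vertex of degree 7; the remaining 7 vertices each have degree 3 and induce a cycle, so G is the wheel on 8 vertices with hub 1. Every automorphism fixes the hub and acts on the rim 7-cycle, so Aut(G) ≅ Aut(C_7) = D_7 of order 14.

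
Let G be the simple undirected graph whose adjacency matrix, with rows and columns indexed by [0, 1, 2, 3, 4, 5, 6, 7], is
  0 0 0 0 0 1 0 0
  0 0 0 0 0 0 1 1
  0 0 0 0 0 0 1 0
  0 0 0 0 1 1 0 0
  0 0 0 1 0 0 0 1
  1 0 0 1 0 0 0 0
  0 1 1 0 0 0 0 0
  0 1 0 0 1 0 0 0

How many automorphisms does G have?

2

The degree sequence is [1, 2, 1, 2, 2, 2, 2, 2]; the two degree-1 vertices 0 and 2 are the ends of a path, so G = P_8. A path has exactly one nontrivial symmetry — reversal — giving Aut(G) of order 2.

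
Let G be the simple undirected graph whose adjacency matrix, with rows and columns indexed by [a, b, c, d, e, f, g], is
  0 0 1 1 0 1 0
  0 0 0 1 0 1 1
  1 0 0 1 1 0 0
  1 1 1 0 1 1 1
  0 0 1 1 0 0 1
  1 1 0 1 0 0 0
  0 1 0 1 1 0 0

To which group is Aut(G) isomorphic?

Vertex d is the unique vertex of degree 6; the remaining 6 vertices each have degree 3 and induce a cycle, so G is the wheel on 7 vertices with hub d. Every automorphism fixes the hub and acts on the rim 6-cycle, so Aut(G) ≅ Aut(C_6) = D_6 of order 12.

D_6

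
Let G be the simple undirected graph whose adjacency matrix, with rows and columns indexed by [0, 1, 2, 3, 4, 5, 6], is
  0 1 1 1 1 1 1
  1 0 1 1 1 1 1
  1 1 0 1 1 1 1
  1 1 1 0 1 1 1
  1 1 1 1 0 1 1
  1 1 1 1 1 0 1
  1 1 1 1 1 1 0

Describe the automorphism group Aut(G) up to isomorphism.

S_7

Every vertex has degree 6, so G is the complete graph K_7. Every bijection on the vertex set is an automorphism of K_7; hence Aut(K_7) ≅ S_7, order 5040.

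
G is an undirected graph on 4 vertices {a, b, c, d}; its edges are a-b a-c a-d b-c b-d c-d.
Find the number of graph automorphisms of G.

24

Every vertex has degree 3, so G is the complete graph K_4. Every bijection on the vertex set is an automorphism of K_4; hence Aut(K_4) ≅ S_4, order 24.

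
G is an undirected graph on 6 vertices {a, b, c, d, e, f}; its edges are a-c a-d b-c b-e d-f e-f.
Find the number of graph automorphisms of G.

12

Every vertex has degree 2 and the graph is connected, so G is the 6-cycle C_6. The automorphisms of the 6-cycle are exactly the symmetries of a regular 6-gon: the dihedral group D_6, |D_6| = 12.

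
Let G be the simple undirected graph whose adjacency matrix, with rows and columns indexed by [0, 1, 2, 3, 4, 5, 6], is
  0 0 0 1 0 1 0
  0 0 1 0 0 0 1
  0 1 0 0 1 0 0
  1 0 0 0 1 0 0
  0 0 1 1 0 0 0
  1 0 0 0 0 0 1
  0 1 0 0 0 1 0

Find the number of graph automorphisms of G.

G is 2-regular and connected on 7 vertices, i.e. the cycle C_7. The automorphisms of the 7-cycle are exactly the symmetries of a regular 7-gon: the dihedral group D_7, |D_7| = 14.

14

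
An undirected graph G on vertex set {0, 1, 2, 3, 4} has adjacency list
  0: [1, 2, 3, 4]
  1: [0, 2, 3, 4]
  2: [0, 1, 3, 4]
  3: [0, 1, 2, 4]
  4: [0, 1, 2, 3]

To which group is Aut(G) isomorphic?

the symmetric group on 5 letters

Every vertex has degree 4, so G is the complete graph K_5. Any permutation of the 5 vertices preserves K_5, so Aut(K_5) = S_5 of order 5! = 120.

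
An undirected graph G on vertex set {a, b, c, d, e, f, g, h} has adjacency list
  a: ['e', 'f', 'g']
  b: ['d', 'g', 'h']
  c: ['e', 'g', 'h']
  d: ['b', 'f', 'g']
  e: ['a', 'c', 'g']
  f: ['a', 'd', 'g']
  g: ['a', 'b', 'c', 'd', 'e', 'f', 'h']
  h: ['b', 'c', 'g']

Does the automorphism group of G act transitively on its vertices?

No

Vertex g is the only vertex of degree 7, so every automorphism fixes it; G is not vertex-transitive.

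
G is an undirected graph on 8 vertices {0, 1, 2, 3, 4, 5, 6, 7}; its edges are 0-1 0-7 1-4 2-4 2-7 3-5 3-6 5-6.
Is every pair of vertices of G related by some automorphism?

No

G has two connected components, {0, 1, 2, 4, 7} and {3, 5, 6}; each is 2-regular, so G = C_5 ⊔ C_3. The orbit of 0 under Aut(G) is {0, 1, 2, 4, 7}, which does not contain 3, so G is not vertex-transitive.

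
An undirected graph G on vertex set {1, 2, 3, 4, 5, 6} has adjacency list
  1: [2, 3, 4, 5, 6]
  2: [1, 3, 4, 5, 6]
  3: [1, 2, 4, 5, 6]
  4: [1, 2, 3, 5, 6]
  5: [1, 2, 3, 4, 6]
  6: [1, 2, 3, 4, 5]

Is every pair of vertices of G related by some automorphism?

Yes

All 6 vertices are pairwise adjacent: G = K_6. Every bijection on the vertex set is an automorphism of K_6; hence Aut(K_6) ≅ S_6, order 720. This group acts transitively on the 6 vertices.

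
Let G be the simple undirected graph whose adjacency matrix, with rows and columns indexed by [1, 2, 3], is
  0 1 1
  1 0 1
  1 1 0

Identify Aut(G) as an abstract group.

the symmetric group on 3 letters

Every vertex has degree 2, so G is the complete graph K_3. Every bijection on the vertex set is an automorphism of K_3; hence Aut(K_3) ≅ S_3, order 6.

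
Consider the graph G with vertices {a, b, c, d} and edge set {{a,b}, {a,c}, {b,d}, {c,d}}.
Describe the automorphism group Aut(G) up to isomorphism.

G is 2-regular and bipartite with parts {b, c} and {a, d} (each part is independent and every cross-pair is an edge), so G = K_{2,2}. Aut(K_{2,2}) is the wreath product S_2 ≀ Z_2: permute within each part, then optionally swap the parts; |Aut| = 2·(2!)² = 8.

(S_2 × S_2) ⋊ Z_2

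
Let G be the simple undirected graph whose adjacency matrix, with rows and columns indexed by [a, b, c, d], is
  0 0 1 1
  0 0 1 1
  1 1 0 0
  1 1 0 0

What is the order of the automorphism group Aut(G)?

8

G is 2-regular and bipartite on 2^2 = 4 vertices with girth 4; it is the hypercube graph Q_2. Aut(Q_2) consists of the signed permutations of the 2 coordinate axes: 2! permutations times 2^2 sign flips, so |Aut| = 2^2·2! = 8.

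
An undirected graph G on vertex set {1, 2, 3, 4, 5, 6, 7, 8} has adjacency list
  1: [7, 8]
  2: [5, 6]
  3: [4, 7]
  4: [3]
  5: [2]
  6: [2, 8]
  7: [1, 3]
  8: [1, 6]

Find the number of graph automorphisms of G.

The degree sequence is [2, 2, 2, 1, 1, 2, 2, 2]; the two degree-1 vertices 4 and 5 are the ends of a path, so G = P_8. The only nontrivial automorphism of a path is the end-to-end reflection, so Aut(G) ≅ Z_2.

2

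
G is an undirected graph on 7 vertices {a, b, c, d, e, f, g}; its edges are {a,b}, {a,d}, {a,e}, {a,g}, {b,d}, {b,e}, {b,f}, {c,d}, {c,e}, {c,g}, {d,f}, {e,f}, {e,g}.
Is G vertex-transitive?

Vertex e is the only vertex of degree 5, so every automorphism fixes it; G is not vertex-transitive.

No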